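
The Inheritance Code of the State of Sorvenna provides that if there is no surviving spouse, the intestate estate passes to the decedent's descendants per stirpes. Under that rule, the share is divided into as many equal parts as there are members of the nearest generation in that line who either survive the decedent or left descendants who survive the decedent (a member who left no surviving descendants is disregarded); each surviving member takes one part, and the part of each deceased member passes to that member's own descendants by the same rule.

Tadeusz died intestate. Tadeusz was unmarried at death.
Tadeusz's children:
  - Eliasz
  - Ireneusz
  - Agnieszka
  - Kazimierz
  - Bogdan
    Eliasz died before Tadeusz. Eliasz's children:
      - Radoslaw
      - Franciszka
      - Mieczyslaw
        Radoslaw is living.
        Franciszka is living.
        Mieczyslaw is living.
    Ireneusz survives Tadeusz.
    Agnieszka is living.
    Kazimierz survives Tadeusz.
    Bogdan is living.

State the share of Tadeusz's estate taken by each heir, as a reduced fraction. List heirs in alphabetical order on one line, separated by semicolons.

There is no surviving spouse, so the entire estate passes to Tadeusz's descendants per stirpes.
The estate is divided into 5 equal shares of 1/5 among Eliasz, Ireneusz, Agnieszka, Kazimierz, Bogdan.
Eliasz predeceased; the 1/5 allotted to Eliasz's branch passes to Eliasz's issue by representation.
The 1/5 is divided into 3 equal shares of 1/15 among Radoslaw, Franciszka, Mieczyslaw.
Radoslaw is living and takes 1/15.
Franciszka is living and takes 1/15.
Mieczyslaw is living and takes 1/15.
Ireneusz is living and takes 1/5.
Agnieszka is living and takes 1/5.
Kazimierz is living and takes 1/5.
Bogdan is living and takes 1/5.

Agnieszka 1/5; Bogdan 1/5; Franciszka 1/15; Ireneusz 1/5; Kazimierz 1/5; Mieczyslaw 1/15; Radoslaw 1/15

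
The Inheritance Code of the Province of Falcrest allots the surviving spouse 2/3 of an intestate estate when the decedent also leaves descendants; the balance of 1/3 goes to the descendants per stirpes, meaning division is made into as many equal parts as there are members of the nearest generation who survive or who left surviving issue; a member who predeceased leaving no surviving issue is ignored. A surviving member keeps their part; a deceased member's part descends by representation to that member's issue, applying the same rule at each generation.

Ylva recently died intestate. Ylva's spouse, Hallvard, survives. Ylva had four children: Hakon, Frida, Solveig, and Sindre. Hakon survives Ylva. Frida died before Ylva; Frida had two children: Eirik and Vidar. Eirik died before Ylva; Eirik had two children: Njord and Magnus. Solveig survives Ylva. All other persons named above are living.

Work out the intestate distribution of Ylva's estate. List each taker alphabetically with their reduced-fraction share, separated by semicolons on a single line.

Hallvard, as surviving spouse, takes 2/3.
The remaining 1/3 passes to Ylva's descendants per stirpes.
The 1/3 is divided into 4 equal shares of 1/12 among Hakon, Frida, Solveig, Sindre.
Hakon is living and takes 1/12.
Frida predeceased; the 1/12 allotted to Frida's branch passes to Frida's issue by representation.
The 1/12 is divided into 2 equal shares of 1/24 among Eirik, Vidar.
Eirik predeceased; the 1/24 allotted to Eirik's branch passes to Eirik's issue by representation.
The 1/24 is divided into 2 equal shares of 1/48 among Njord, Magnus.
Njord is living and takes 1/48.
Magnus is living and takes 1/48.
Vidar is living and takes 1/24.
Solveig is living and takes 1/12.
Sindre is living and takes 1/12.

Hakon 1/12; Hallvard 2/3; Magnus 1/48; Njord 1/48; Sindre 1/12; Solveig 1/12; Vidar 1/24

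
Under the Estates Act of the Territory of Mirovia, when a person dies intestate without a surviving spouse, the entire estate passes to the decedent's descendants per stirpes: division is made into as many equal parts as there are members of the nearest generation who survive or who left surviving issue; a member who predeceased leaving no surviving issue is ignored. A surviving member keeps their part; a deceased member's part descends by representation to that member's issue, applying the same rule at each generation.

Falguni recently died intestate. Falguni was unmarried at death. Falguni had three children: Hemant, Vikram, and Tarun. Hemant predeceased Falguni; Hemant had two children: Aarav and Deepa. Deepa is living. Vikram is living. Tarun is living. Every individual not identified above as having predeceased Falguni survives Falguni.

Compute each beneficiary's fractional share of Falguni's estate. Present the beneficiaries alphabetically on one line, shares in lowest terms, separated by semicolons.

Aarav 1/6; Deepa 1/6; Tarun 1/3; Vikram 1/3

There is no surviving spouse, so the entire estate passes to Falguni's descendants per stirpes.
The estate is divided into 3 equal shares of 1/3 among Hemant, Vikram, Tarun.
Hemant predeceased; the 1/3 allotted to Hemant's branch passes to Hemant's issue by representation.
The 1/3 is divided into 2 equal shares of 1/6 among Aarav, Deepa.
Aarav is living and takes 1/6.
Deepa is living and takes 1/6.
Vikram is living and takes 1/3.
Tarun is living and takes 1/3.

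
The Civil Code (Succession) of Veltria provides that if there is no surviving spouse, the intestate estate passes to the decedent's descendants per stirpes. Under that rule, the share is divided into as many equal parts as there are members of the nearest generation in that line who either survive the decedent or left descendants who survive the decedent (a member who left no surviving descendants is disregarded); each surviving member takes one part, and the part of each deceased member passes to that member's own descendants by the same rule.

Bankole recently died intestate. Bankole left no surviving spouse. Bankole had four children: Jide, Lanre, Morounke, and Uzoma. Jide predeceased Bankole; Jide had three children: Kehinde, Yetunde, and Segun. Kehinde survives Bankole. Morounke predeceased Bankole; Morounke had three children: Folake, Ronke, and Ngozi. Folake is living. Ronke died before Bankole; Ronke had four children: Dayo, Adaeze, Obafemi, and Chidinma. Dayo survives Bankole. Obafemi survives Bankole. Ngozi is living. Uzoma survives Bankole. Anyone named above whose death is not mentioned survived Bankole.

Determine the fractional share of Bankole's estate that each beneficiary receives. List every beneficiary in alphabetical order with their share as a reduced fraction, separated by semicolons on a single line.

There is no surviving spouse, so the entire estate passes to Bankole's descendants per stirpes.
The estate is divided into 4 equal shares of 1/4 among Jide, Lanre, Morounke, Uzoma.
Jide predeceased; the 1/4 allotted to Jide's branch passes to Jide's issue by representation.
The 1/4 is divided into 3 equal shares of 1/12 among Kehinde, Yetunde, Segun.
Kehinde is living and takes 1/12.
Yetunde is living and takes 1/12.
Segun is living and takes 1/12.
Lanre is living and takes 1/4.
Morounke predeceased; the 1/4 allotted to Morounke's branch passes to Morounke's issue by representation.
The 1/4 is divided into 3 equal shares of 1/12 among Folake, Ronke, Ngozi.
Folake is living and takes 1/12.
Ronke predeceased; the 1/12 allotted to Ronke's branch passes to Ronke's issue by representation.
The 1/12 is divided into 4 equal shares of 1/48 among Dayo, Adaeze, Obafemi, Chidinma.
Dayo is living and takes 1/48.
Adaeze is living and takes 1/48.
Obafemi is living and takes 1/48.
Chidinma is living and takes 1/48.
Ngozi is living and takes 1/12.
Uzoma is living and takes 1/4.

Adaeze 1/48; Chidinma 1/48; Dayo 1/48; Folake 1/12; Kehinde 1/12; Lanre 1/4; Ngozi 1/12; Obafemi 1/48; Segun 1/12; Uzoma 1/4; Yetunde 1/12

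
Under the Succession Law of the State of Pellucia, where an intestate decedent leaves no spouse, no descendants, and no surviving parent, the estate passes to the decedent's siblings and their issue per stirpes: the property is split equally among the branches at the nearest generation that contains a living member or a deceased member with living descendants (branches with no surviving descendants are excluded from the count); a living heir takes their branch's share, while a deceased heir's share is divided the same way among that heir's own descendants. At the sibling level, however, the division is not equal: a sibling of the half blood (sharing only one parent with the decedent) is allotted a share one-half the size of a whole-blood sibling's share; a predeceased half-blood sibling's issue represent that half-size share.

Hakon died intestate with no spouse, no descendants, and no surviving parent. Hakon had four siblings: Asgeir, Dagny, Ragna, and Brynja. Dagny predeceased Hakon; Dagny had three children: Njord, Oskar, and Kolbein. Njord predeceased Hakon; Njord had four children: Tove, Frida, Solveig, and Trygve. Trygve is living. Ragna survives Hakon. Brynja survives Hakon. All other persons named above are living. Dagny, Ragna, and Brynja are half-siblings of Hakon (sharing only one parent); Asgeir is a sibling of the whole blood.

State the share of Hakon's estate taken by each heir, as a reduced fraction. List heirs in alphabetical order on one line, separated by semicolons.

No spouse, descendants, or parent survives, so the estate passes to Hakon's siblings per stirpes.
Half-blood siblings count for one-half the weight of whole-blood siblings at the initial division.
Dividing 1 in proportion to weights (total weight 5/2): Asgeir (weight 1) → 2/5; Dagny (weight 1/2) → 1/5; Ragna (weight 1/2) → 1/5; Brynja (weight 1/2) → 1/5.
Asgeir is living and takes 2/5.
Dagny predeceased; the 1/5 allotted to Dagny's branch passes to Dagny's issue by representation.
The 1/5 is divided into 3 equal shares of 1/15 among Njord, Oskar, Kolbein.
Njord predeceased; the 1/15 allotted to Njord's branch passes to Njord's issue by representation.
The 1/15 is divided into 4 equal shares of 1/60 among Tove, Frida, Solveig, Trygve.
Tove is living and takes 1/60.
Frida is living and takes 1/60.
Solveig is living and takes 1/60.
Trygve is living and takes 1/60.
Oskar is living and takes 1/15.
Kolbein is living and takes 1/15.
Ragna is living and takes 1/5.
Brynja is living and takes 1/5.

Asgeir 2/5; Brynja 1/5; Frida 1/60; Kolbein 1/15; Oskar 1/15; Ragna 1/5; Solveig 1/60; Tove 1/60; Trygve 1/60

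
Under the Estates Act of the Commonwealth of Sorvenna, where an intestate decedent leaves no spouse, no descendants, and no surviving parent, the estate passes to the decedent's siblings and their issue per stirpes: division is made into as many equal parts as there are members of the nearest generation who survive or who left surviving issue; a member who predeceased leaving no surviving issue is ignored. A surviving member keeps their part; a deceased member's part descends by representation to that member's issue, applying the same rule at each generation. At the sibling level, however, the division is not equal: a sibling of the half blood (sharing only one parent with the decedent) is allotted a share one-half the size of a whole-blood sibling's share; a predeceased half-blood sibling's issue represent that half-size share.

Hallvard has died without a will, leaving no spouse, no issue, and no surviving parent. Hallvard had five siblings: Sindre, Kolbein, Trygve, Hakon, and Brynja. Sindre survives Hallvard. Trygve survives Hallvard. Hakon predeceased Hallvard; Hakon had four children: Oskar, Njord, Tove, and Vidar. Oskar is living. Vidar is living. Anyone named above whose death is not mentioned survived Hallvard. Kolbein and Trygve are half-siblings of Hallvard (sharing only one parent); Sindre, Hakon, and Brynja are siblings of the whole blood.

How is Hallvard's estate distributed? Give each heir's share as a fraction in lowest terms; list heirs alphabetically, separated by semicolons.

No spouse, descendants, or parent survives, so the estate passes to Hallvard's siblings per stirpes.
Half-blood siblings count for one-half the weight of whole-blood siblings at the initial division.
Dividing 1 in proportion to weights (total weight 4): Sindre (weight 1) → 1/4; Kolbein (weight 1/2) → 1/8; Trygve (weight 1/2) → 1/8; Hakon (weight 1) → 1/4; Brynja (weight 1) → 1/4.
Sindre is living and takes 1/4.
Kolbein is living and takes 1/8.
Trygve is living and takes 1/8.
Hakon predeceased; the 1/4 allotted to Hakon's branch passes to Hakon's issue by representation.
The 1/4 is divided into 4 equal shares of 1/16 among Oskar, Njord, Tove, Vidar.
Oskar is living and takes 1/16.
Njord is living and takes 1/16.
Tove is living and takes 1/16.
Vidar is living and takes 1/16.
Brynja is living and takes 1/4.

Brynja 1/4; Kolbein 1/8; Njord 1/16; Oskar 1/16; Sindre 1/4; Tove 1/16; Trygve 1/8; Vidar 1/16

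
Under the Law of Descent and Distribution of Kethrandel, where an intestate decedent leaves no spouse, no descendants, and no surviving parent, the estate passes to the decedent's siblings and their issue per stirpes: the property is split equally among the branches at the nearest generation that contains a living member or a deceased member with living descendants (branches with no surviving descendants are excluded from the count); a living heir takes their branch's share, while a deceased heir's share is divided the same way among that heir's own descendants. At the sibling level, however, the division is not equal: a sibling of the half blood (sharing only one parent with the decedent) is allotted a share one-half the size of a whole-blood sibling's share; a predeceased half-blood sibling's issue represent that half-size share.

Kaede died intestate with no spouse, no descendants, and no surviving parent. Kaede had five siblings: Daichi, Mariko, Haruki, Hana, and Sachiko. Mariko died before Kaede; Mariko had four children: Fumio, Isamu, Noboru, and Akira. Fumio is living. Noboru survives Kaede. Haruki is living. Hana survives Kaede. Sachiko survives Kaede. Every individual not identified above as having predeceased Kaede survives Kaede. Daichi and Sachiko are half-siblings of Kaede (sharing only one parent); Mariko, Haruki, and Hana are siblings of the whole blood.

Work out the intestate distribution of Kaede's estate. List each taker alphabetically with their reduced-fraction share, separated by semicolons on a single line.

No spouse, descendants, or parent survives, so the estate passes to Kaede's siblings per stirpes.
Half-blood siblings count for one-half the weight of whole-blood siblings at the initial division.
Dividing 1 in proportion to weights (total weight 4): Daichi (weight 1/2) → 1/8; Mariko (weight 1) → 1/4; Haruki (weight 1) → 1/4; Hana (weight 1) → 1/4; Sachiko (weight 1/2) → 1/8.
Daichi is living and takes 1/8.
Mariko predeceased; the 1/4 allotted to Mariko's branch passes to Mariko's issue by representation.
The 1/4 is divided into 4 equal shares of 1/16 among Fumio, Isamu, Noboru, Akira.
Fumio is living and takes 1/16.
Isamu is living and takes 1/16.
Noboru is living and takes 1/16.
Akira is living and takes 1/16.
Haruki is living and takes 1/4.
Hana is living and takes 1/4.
Sachiko is living and takes 1/8.

Akira 1/16; Daichi 1/8; Fumio 1/16; Hana 1/4; Haruki 1/4; Isamu 1/16; Noboru 1/16; Sachiko 1/8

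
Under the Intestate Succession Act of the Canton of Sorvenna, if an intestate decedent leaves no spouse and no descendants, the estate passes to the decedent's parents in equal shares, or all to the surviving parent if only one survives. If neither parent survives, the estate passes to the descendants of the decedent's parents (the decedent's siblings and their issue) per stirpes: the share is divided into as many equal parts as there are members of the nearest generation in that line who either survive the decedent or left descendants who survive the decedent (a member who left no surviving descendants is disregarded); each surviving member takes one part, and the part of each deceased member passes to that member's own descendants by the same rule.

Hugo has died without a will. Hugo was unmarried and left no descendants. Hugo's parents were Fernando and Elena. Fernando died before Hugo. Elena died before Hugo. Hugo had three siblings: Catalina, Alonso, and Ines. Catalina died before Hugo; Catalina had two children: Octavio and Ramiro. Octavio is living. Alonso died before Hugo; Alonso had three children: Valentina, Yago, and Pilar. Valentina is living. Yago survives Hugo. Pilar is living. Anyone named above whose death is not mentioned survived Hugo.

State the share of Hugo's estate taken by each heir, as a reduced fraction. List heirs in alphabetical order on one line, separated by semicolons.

Neither parent survives and there are no descendants, so the estate passes to Hugo's siblings and their issue per stirpes.
The estate is divided into 3 equal shares of 1/3 among Catalina, Alonso, Ines.
Catalina predeceased; the 1/3 allotted to Catalina's branch passes to Catalina's issue by representation.
The 1/3 is divided into 2 equal shares of 1/6 among Octavio, Ramiro.
Octavio is living and takes 1/6.
Ramiro is living and takes 1/6.
Alonso predeceased; the 1/3 allotted to Alonso's branch passes to Alonso's issue by representation.
The 1/3 is divided into 3 equal shares of 1/9 among Valentina, Yago, Pilar.
Valentina is living and takes 1/9.
Yago is living and takes 1/9.
Pilar is living and takes 1/9.
Ines is living and takes 1/3.

Ines 1/3; Octavio 1/6; Pilar 1/9; Ramiro 1/6; Valentina 1/9; Yago 1/9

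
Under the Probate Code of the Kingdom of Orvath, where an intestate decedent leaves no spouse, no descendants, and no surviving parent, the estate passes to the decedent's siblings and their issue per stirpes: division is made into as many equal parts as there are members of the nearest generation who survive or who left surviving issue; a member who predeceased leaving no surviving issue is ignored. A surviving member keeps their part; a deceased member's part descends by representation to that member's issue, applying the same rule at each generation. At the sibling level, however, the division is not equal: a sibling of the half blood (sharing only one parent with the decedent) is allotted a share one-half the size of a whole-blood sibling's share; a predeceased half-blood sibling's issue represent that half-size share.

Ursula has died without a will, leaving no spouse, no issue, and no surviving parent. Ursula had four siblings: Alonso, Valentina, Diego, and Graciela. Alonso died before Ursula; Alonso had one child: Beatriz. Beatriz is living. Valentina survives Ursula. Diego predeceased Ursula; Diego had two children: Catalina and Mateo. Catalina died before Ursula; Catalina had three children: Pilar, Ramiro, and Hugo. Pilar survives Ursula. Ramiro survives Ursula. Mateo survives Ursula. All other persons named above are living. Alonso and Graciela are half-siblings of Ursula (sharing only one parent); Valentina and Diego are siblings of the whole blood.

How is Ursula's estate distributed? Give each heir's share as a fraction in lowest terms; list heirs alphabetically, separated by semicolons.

Beatriz 1/6; Graciela 1/6; Hugo 1/18; Mateo 1/6; Pilar 1/18; Ramiro 1/18; Valentina 1/3

No spouse, descendants, or parent survives, so the estate passes to Ursula's siblings per stirpes.
Half-blood siblings count for one-half the weight of whole-blood siblings at the initial division.
Dividing 1 in proportion to weights (total weight 3): Alonso (weight 1/2) → 1/6; Valentina (weight 1) → 1/3; Diego (weight 1) → 1/3; Graciela (weight 1/2) → 1/6.
Alonso predeceased; the 1/6 allotted to Alonso's branch passes to Alonso's issue by representation.
Beatriz is the sole taker at this level and receives the full 1/6.
Valentina is living and takes 1/3.
Diego predeceased; the 1/3 allotted to Diego's branch passes to Diego's issue by representation.
The 1/3 is divided into 2 equal shares of 1/6 among Catalina, Mateo.
Catalina predeceased; the 1/6 allotted to Catalina's branch passes to Catalina's issue by representation.
The 1/6 is divided into 3 equal shares of 1/18 among Pilar, Ramiro, Hugo.
Pilar is living and takes 1/18.
Ramiro is living and takes 1/18.
Hugo is living and takes 1/18.
Mateo is living and takes 1/6.
Graciela is living and takes 1/6.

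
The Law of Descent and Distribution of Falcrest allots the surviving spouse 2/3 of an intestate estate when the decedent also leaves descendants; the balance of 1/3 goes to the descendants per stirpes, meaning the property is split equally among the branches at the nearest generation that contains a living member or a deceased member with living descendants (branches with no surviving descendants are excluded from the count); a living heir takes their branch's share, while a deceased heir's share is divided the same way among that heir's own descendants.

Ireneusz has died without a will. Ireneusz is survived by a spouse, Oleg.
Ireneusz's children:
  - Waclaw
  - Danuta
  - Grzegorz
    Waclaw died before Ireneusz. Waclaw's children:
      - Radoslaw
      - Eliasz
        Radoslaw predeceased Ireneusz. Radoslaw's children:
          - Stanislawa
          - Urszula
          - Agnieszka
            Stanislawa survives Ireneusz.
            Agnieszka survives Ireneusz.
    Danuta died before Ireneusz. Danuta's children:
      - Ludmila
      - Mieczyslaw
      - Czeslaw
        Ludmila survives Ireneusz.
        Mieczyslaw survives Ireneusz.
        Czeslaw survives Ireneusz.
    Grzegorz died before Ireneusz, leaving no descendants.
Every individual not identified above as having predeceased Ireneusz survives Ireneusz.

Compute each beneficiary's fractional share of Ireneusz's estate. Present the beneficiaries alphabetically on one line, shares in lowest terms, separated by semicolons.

Oleg, as surviving spouse, takes 2/3.
The remaining 1/3 passes to Ireneusz's descendants per stirpes.
Grzegorz left no surviving issue, so that branch lapses and is disregarded.
The 1/3 is divided into 2 equal shares of 1/6 among Waclaw, Danuta.
Waclaw predeceased; the 1/6 allotted to Waclaw's branch passes to Waclaw's issue by representation.
The 1/6 is divided into 2 equal shares of 1/12 among Radoslaw, Eliasz.
Radoslaw predeceased; the 1/12 allotted to Radoslaw's branch passes to Radoslaw's issue by representation.
The 1/12 is divided into 3 equal shares of 1/36 among Stanislawa, Urszula, Agnieszka.
Stanislawa is living and takes 1/36.
Urszula is living and takes 1/36.
Agnieszka is living and takes 1/36.
Eliasz is living and takes 1/12.
Danuta predeceased; the 1/6 allotted to Danuta's branch passes to Danuta's issue by representation.
The 1/6 is divided into 3 equal shares of 1/18 among Ludmila, Mieczyslaw, Czeslaw.
Ludmila is living and takes 1/18.
Mieczyslaw is living and takes 1/18.
Czeslaw is living and takes 1/18.

Agnieszka 1/36; Czeslaw 1/18; Eliasz 1/12; Ludmila 1/18; Mieczyslaw 1/18; Oleg 2/3; Stanislawa 1/36; Urszula 1/36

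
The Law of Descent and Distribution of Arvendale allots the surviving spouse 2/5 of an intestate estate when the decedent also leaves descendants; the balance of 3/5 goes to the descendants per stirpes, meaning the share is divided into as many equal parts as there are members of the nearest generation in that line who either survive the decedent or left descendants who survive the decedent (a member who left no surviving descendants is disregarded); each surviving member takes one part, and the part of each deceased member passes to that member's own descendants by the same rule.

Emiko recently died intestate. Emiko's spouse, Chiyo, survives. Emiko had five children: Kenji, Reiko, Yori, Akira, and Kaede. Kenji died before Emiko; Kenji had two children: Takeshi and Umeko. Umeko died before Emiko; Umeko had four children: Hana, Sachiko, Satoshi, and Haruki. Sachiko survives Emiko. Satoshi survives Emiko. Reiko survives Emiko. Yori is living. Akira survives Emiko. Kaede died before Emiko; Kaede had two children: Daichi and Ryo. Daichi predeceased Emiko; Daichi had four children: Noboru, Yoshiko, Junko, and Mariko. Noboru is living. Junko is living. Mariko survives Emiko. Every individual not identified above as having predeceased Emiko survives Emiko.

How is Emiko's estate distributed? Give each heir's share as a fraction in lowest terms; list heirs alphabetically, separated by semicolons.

Akira 3/25; Chiyo 2/5; Hana 3/200; Haruki 3/200; Junko 3/200; Mariko 3/200; Noboru 3/200; Reiko 3/25; Ryo 3/50; Sachiko 3/200; Satoshi 3/200; Takeshi 3/50; Yori 3/25; Yoshiko 3/200

Chiyo, as surviving spouse, takes 2/5.
The remaining 3/5 passes to Emiko's descendants per stirpes.
The 3/5 is divided into 5 equal shares of 3/25 among Kenji, Reiko, Yori, Akira, Kaede.
Kenji predeceased; the 3/25 allotted to Kenji's branch passes to Kenji's issue by representation.
The 3/25 is divided into 2 equal shares of 3/50 among Takeshi, Umeko.
Takeshi is living and takes 3/50.
Umeko predeceased; the 3/50 allotted to Umeko's branch passes to Umeko's issue by representation.
The 3/50 is divided into 4 equal shares of 3/200 among Hana, Sachiko, Satoshi, Haruki.
Hana is living and takes 3/200.
Sachiko is living and takes 3/200.
Satoshi is living and takes 3/200.
Haruki is living and takes 3/200.
Reiko is living and takes 3/25.
Yori is living and takes 3/25.
Akira is living and takes 3/25.
Kaede predeceased; the 3/25 allotted to Kaede's branch passes to Kaede's issue by representation.
The 3/25 is divided into 2 equal shares of 3/50 among Daichi, Ryo.
Daichi predeceased; the 3/50 allotted to Daichi's branch passes to Daichi's issue by representation.
The 3/50 is divided into 4 equal shares of 3/200 among Noboru, Yoshiko, Junko, Mariko.
Noboru is living and takes 3/200.
Yoshiko is living and takes 3/200.
Junko is living and takes 3/200.
Mariko is living and takes 3/200.
Ryo is living and takes 3/50.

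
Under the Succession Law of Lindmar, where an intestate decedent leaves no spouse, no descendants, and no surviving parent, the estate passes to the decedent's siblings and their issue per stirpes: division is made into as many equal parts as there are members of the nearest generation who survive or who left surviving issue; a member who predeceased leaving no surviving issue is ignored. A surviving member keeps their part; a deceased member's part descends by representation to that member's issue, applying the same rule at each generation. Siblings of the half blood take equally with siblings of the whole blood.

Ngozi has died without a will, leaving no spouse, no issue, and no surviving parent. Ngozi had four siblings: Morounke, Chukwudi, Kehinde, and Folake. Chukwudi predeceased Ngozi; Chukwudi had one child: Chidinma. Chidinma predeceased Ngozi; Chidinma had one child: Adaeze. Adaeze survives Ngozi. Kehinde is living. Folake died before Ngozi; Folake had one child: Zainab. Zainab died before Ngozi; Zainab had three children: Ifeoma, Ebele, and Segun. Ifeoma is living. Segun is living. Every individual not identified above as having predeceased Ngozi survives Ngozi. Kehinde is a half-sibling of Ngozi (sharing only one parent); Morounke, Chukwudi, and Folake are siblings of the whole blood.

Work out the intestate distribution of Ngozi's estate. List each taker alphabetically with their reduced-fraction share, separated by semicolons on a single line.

No spouse, descendants, or parent survives, so the estate passes to Ngozi's siblings per stirpes.
Half-blood and whole-blood siblings take equally under the stated rule.
The estate is divided into 4 equal shares of 1/4 among Morounke, Chukwudi, Kehinde, Folake.
Morounke is living and takes 1/4.
Chukwudi predeceased; the 1/4 allotted to Chukwudi's branch passes to Chukwudi's issue by representation.
Chidinma's line is the sole branch at this level, so the full 1/4 passes to Chidinma's issue by representation.
Adaeze is the sole taker at this level and receives the full 1/4.
Kehinde is living and takes 1/4.
Folake predeceased; the 1/4 allotted to Folake's branch passes to Folake's issue by representation.
Zainab's line is the sole branch at this level, so the full 1/4 passes to Zainab's issue by representation.
The 1/4 is divided into 3 equal shares of 1/12 among Ifeoma, Ebele, Segun.
Ifeoma is living and takes 1/12.
Ebele is living and takes 1/12.
Segun is living and takes 1/12.

Adaeze 1/4; Ebele 1/12; Ifeoma 1/12; Kehinde 1/4; Morounke 1/4; Segun 1/12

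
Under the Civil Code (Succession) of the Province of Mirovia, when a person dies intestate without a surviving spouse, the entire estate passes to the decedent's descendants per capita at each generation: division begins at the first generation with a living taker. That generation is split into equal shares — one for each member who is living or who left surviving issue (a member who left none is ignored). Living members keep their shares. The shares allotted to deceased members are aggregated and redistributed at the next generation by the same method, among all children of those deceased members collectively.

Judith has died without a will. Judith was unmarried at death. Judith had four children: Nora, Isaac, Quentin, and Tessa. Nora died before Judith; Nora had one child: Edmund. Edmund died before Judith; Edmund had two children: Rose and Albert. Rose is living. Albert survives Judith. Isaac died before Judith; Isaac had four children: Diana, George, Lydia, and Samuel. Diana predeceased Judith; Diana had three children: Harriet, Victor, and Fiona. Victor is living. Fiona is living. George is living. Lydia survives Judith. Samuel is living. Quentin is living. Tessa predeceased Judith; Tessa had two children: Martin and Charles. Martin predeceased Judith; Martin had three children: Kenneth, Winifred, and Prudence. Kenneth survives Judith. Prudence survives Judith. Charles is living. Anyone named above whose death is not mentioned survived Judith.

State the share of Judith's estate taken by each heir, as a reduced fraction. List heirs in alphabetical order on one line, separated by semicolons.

There is no surviving spouse, so the entire estate passes to Judith's descendants per capita at each generation.
At generation 1 (Nora, Isaac, Quentin, Tessa) there are 4 shares of (1)/4 = 1/4 each.
Living: Quentin — each takes 1/4.
Deceased: Nora, Isaac, and Tessa. Their combined 3/4 is pooled and carried to generation 2.
At generation 2 (Edmund, Diana, George, Lydia, Samuel, Martin, Charles) there are 7 shares of (3/4)/7 = 3/28 each.
Living: George, Lydia, Samuel, and Charles — each takes 3/28.
Deceased: Edmund, Diana, and Martin. Their combined 9/28 is pooled and carried to generation 3.
At generation 3 (Rose, Albert, Harriet, Victor, Fiona, Kenneth, Winifred, Prudence) there are 8 shares of (9/28)/8 = 9/224 each.
Living: Rose, Albert, Harriet, Victor, Fiona, Kenneth, Winifred, and Prudence — each takes 9/224.

Albert 9/224; Charles 3/28; Fiona 9/224; George 3/28; Harriet 9/224; Kenneth 9/224; Lydia 3/28; Prudence 9/224; Quentin 1/4; Rose 9/224; Samuel 3/28; Victor 9/224; Winifred 9/224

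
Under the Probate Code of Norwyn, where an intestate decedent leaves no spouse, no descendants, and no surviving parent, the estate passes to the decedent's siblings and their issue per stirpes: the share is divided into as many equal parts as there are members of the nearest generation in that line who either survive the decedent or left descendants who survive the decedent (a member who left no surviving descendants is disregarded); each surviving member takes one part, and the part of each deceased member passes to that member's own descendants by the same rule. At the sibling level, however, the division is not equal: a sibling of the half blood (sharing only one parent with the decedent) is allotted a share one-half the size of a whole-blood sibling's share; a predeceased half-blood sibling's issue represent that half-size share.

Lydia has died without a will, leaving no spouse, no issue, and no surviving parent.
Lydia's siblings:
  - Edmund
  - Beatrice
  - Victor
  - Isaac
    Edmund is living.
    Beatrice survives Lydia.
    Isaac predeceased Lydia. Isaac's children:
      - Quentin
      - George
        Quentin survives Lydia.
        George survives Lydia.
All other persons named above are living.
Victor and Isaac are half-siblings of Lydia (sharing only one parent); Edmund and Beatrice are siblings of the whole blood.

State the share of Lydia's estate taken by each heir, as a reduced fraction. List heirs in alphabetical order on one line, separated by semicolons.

No spouse, descendants, or parent survives, so the estate passes to Lydia's siblings per stirpes.
Half-blood siblings count for one-half the weight of whole-blood siblings at the initial division.
Dividing 1 in proportion to weights (total weight 3): Edmund (weight 1) → 1/3; Beatrice (weight 1) → 1/3; Victor (weight 1/2) → 1/6; Isaac (weight 1/2) → 1/6.
Edmund is living and takes 1/3.
Beatrice is living and takes 1/3.
Victor is living and takes 1/6.
Isaac predeceased; the 1/6 allotted to Isaac's branch passes to Isaac's issue by representation.
The 1/6 is divided into 2 equal shares of 1/12 among Quentin, George.
Quentin is living and takes 1/12.
George is living and takes 1/12.

Beatrice 1/3; Edmund 1/3; George 1/12; Quentin 1/12; Victor 1/6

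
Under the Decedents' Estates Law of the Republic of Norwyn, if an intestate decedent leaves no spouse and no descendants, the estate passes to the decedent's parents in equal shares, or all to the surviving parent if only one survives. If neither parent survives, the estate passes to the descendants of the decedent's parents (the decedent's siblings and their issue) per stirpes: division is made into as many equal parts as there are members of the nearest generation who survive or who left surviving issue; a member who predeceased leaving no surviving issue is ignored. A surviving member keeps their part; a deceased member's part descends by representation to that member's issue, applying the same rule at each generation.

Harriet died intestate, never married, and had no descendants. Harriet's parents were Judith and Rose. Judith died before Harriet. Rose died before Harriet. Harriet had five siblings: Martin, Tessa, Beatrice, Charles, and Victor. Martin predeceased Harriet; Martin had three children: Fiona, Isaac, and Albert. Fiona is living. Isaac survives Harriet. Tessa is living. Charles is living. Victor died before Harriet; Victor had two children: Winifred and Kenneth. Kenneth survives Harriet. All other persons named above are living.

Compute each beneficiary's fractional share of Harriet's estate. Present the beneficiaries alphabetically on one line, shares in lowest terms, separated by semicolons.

Neither parent survives and there are no descendants, so the estate passes to Harriet's siblings and their issue per stirpes.
The estate is divided into 5 equal shares of 1/5 among Martin, Tessa, Beatrice, Charles, Victor.
Martin predeceased; the 1/5 allotted to Martin's branch passes to Martin's issue by representation.
The 1/5 is divided into 3 equal shares of 1/15 among Fiona, Isaac, Albert.
Fiona is living and takes 1/15.
Isaac is living and takes 1/15.
Albert is living and takes 1/15.
Tessa is living and takes 1/5.
Beatrice is living and takes 1/5.
Charles is living and takes 1/5.
Victor predeceased; the 1/5 allotted to Victor's branch passes to Victor's issue by representation.
The 1/5 is divided into 2 equal shares of 1/10 among Winifred, Kenneth.
Winifred is living and takes 1/10.
Kenneth is living and takes 1/10.

Albert 1/15; Beatrice 1/5; Charles 1/5; Fiona 1/15; Isaac 1/15; Kenneth 1/10; Tessa 1/5; Winifred 1/10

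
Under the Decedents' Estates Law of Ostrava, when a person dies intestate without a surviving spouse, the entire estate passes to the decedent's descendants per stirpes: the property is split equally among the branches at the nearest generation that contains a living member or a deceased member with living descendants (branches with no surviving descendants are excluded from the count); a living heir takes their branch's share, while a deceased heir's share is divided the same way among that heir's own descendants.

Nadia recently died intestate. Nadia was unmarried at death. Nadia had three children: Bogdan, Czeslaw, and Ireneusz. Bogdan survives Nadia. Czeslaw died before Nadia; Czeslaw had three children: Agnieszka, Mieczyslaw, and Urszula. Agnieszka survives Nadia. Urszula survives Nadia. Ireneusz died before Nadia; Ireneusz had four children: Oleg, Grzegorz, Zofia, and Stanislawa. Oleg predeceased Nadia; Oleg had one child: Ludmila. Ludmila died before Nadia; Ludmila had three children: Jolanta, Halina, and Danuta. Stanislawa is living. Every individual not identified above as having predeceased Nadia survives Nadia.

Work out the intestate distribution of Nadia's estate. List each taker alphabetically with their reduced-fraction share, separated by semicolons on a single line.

Agnieszka 1/9; Bogdan 1/3; Danuta 1/36; Grzegorz 1/12; Halina 1/36; Jolanta 1/36; Mieczyslaw 1/9; Stanislawa 1/12; Urszula 1/9; Zofia 1/12

There is no surviving spouse, so the entire estate passes to Nadia's descendants per stirpes.
The estate is divided into 3 equal shares of 1/3 among Bogdan, Czeslaw, Ireneusz.
Bogdan is living and takes 1/3.
Czeslaw predeceased; the 1/3 allotted to Czeslaw's branch passes to Czeslaw's issue by representation.
The 1/3 is divided into 3 equal shares of 1/9 among Agnieszka, Mieczyslaw, Urszula.
Agnieszka is living and takes 1/9.
Mieczyslaw is living and takes 1/9.
Urszula is living and takes 1/9.
Ireneusz predeceased; the 1/3 allotted to Ireneusz's branch passes to Ireneusz's issue by representation.
The 1/3 is divided into 4 equal shares of 1/12 among Oleg, Grzegorz, Zofia, Stanislawa.
Oleg predeceased; the 1/12 allotted to Oleg's branch passes to Oleg's issue by representation.
Ludmila's line is the sole branch at this level, so the full 1/12 passes to Ludmila's issue by representation.
The 1/12 is divided into 3 equal shares of 1/36 among Jolanta, Halina, Danuta.
Jolanta is living and takes 1/36.
Halina is living and takes 1/36.
Danuta is living and takes 1/36.
Grzegorz is living and takes 1/12.
Zofia is living and takes 1/12.
Stanislawa is living and takes 1/12.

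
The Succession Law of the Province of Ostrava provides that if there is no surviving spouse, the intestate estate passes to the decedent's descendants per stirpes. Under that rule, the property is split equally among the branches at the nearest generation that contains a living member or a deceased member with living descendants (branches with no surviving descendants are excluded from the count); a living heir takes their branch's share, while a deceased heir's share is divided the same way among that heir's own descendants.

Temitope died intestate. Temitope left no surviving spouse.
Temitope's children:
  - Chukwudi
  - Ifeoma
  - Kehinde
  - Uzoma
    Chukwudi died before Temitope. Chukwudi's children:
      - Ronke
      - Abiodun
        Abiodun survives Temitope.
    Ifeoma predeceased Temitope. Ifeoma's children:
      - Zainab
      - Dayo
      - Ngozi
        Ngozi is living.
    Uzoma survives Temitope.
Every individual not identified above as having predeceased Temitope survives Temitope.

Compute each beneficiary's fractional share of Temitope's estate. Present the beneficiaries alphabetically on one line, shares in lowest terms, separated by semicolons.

There is no surviving spouse, so the entire estate passes to Temitope's descendants per stirpes.
The estate is divided into 4 equal shares of 1/4 among Chukwudi, Ifeoma, Kehinde, Uzoma.
Chukwudi predeceased; the 1/4 allotted to Chukwudi's branch passes to Chukwudi's issue by representation.
The 1/4 is divided into 2 equal shares of 1/8 among Ronke, Abiodun.
Ronke is living and takes 1/8.
Abiodun is living and takes 1/8.
Ifeoma predeceased; the 1/4 allotted to Ifeoma's branch passes to Ifeoma's issue by representation.
The 1/4 is divided into 3 equal shares of 1/12 among Zainab, Dayo, Ngozi.
Zainab is living and takes 1/12.
Dayo is living and takes 1/12.
Ngozi is living and takes 1/12.
Kehinde is living and takes 1/4.
Uzoma is living and takes 1/4.

Abiodun 1/8; Dayo 1/12; Kehinde 1/4; Ngozi 1/12; Ronke 1/8; Uzoma 1/4; Zainab 1/12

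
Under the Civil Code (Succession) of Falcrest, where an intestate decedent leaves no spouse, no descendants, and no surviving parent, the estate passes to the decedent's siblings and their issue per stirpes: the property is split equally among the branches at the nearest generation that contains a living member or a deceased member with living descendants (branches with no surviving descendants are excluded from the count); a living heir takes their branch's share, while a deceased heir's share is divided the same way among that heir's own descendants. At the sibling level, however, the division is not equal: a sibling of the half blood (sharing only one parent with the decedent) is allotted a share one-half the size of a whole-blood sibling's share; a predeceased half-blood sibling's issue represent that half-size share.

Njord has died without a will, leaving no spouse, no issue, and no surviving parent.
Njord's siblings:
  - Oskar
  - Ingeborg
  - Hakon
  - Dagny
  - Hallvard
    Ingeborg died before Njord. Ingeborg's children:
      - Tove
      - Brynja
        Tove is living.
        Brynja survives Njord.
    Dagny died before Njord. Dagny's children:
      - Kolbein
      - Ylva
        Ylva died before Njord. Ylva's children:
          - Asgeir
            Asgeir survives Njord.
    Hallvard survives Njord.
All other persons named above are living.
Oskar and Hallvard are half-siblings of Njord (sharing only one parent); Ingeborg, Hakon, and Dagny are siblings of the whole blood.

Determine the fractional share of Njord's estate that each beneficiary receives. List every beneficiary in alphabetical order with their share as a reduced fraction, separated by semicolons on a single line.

Asgeir 1/8; Brynja 1/8; Hakon 1/4; Hallvard 1/8; Kolbein 1/8; Oskar 1/8; Tove 1/8

No spouse, descendants, or parent survives, so the estate passes to Njord's siblings per stirpes.
Half-blood siblings count for one-half the weight of whole-blood siblings at the initial division.
Dividing 1 in proportion to weights (total weight 4): Oskar (weight 1/2) → 1/8; Ingeborg (weight 1) → 1/4; Hakon (weight 1) → 1/4; Dagny (weight 1) → 1/4; Hallvard (weight 1/2) → 1/8.
Oskar is living and takes 1/8.
Ingeborg predeceased; the 1/4 allotted to Ingeborg's branch passes to Ingeborg's issue by representation.
The 1/4 is divided into 2 equal shares of 1/8 among Tove, Brynja.
Tove is living and takes 1/8.
Brynja is living and takes 1/8.
Hakon is living and takes 1/4.
Dagny predeceased; the 1/4 allotted to Dagny's branch passes to Dagny's issue by representation.
The 1/4 is divided into 2 equal shares of 1/8 among Kolbein, Ylva.
Kolbein is living and takes 1/8.
Ylva predeceased; the 1/8 allotted to Ylva's branch passes to Ylva's issue by representation.
Asgeir is the sole taker at this level and receives the full 1/8.
Hallvard is living and takes 1/8.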